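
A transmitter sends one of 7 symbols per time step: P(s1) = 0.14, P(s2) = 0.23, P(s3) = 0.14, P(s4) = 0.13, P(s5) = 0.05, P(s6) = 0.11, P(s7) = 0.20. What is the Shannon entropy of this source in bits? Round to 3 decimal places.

2.695 bits

H = −Σ pᵢ log₂ pᵢ.
−0.14·log₂(0.14) = 0.3971
−0.23·log₂(0.23) = 0.4877
−0.14·log₂(0.14) = 0.3971
−0.13·log₂(0.13) = 0.3826
−0.05·log₂(0.05) = 0.2161
−0.11·log₂(0.11) = 0.3503
−0.20·log₂(0.20) = 0.4644
Sum ≈ 2.6953 → 2.695 bits.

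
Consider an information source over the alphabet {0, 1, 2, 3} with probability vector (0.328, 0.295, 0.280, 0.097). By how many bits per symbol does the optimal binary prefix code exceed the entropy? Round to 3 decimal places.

0.112 bits

Entropy H = −Σ p log₂ p ≈ 1.8878 bits.
Huffman merges: 97/1000+7/25→377/1000; 59/200+41/125→623/1000; 377/1000+623/1000→1. L = 2 ≈ 2.0000.
L − H = 2.0000 − 1.8878 = 0.112 bits.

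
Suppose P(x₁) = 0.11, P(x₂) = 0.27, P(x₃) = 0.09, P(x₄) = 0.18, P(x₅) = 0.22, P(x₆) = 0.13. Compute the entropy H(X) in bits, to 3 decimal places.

H = −Σ pᵢ log₂ pᵢ.
−0.11·log₂(0.11) = 0.3503
−0.27·log₂(0.27) = 0.5100
−0.09·log₂(0.09) = 0.3127
−0.18·log₂(0.18) = 0.4453
−0.22·log₂(0.22) = 0.4806
−0.13·log₂(0.13) = 0.3826
Sum ≈ 2.4815 → 2.481 bits.

2.481 bits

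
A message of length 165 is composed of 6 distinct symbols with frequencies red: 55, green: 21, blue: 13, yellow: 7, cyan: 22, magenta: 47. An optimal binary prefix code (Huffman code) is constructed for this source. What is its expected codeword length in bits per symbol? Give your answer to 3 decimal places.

Probabilities are the counts divided by 165.
Repeatedly combine the two least-probable nodes; the expected code length is the sum of the merged weights.
merge 7/165 + 13/165 → 4/33
merge 4/33 + 7/55 → 41/165
merge 2/15 + 41/165 → 21/55
merge 47/165 + 1/3 → 34/55
merge 21/55 + 34/55 → 1
L = 4/33 + 41/165 + 21/55 + 34/55 + 1 = 391/165 ≈ 2.370 bits/symbol.

2.370 bits/symbol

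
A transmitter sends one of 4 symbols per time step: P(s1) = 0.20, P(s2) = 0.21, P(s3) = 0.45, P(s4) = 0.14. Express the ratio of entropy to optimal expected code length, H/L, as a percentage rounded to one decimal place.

Entropy H = −Σ p log₂ p ≈ 1.8527 bits.
Huffman merges: 7/50+1/5→17/50; 21/100+17/50→11/20; 9/20+11/20→1. L = 189/100 ≈ 1.8900.
Efficiency = H/L = 1.8527/1.8900 = 98.0%.

98.0%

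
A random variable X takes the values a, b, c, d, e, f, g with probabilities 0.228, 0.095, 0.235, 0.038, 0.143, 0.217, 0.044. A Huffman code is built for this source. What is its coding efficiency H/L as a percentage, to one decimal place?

Entropy H = −Σ p log₂ p ≈ 2.5570 bits.
Huffman merges: 19/500+11/250→41/500; 41/500+19/200→177/1000; 143/1000+177/1000→8/25; 217/1000+57/250→89/200; 47/200+8/25→111/200; 89/200+111/200→1. L = 2579/1000 ≈ 2.5790.
Efficiency = H/L = 2.5570/2.5790 = 99.1%.

99.1%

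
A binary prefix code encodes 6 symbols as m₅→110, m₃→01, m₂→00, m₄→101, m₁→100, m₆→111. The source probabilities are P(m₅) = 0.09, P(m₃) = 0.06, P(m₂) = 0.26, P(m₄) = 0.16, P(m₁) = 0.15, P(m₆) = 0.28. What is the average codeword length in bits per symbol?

2.68 bits/symbol

L̄ = Σ pᵢ·ℓᵢ = 0.09·3 + 0.06·2 + 0.26·2 + 0.16·3 + 0.15·3 + 0.28·3 = 2.68 bits/symbol.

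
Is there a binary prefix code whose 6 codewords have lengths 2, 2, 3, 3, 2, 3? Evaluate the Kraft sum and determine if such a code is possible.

1.125; no

With common denominator 2^3 = 8: Σ 2^(−ℓᵢ) = 2/8 + 2/8 + 1/8 + 1/8 + 2/8 + 1/8 = 9/8 = 1.125.
Kraft's inequality requires Σ ≤ 1; here Σ = 1.125 > 1, so no such prefix code exists.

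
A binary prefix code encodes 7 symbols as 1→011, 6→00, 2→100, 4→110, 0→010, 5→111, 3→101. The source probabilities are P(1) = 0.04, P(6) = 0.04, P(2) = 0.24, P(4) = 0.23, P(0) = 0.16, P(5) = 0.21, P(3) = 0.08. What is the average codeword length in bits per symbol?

L̄ = Σ pᵢ·ℓᵢ = 0.04·3 + 0.04·2 + 0.24·3 + 0.23·3 + 0.16·3 + 0.21·3 + 0.08·3 = 2.96 bits/symbol.

2.96 bits/symbol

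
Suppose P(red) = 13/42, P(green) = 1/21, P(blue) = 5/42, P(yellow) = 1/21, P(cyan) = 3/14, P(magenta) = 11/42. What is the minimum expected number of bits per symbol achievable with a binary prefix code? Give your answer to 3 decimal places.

Repeatedly combine the two least-probable nodes; the expected code length is the sum of the merged weights.
merge 1/21 + 1/21 → 2/21
merge 2/21 + 5/42 → 3/14
merge 3/14 + 3/14 → 3/7
merge 11/42 + 13/42 → 4/7
merge 3/7 + 4/7 → 1
L = 2/21 + 3/14 + 3/7 + 4/7 + 1 = 97/42 ≈ 2.310 bits/symbol.

2.310 bits/symbol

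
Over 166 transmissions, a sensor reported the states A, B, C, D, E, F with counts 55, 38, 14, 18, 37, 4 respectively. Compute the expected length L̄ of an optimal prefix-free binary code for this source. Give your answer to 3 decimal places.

2.325 bits/symbol

Probabilities are the counts divided by 166.
Repeatedly combine the two least-probable nodes; the expected code length is the sum of the merged weights.
merge 2/83 + 7/83 → 9/83
merge 9/83 + 9/83 → 18/83
merge 18/83 + 37/166 → 73/166
merge 19/83 + 55/166 → 93/166
merge 73/166 + 93/166 → 1
L = 9/83 + 18/83 + 73/166 + 93/166 + 1 = 193/83 ≈ 2.325 bits/symbol.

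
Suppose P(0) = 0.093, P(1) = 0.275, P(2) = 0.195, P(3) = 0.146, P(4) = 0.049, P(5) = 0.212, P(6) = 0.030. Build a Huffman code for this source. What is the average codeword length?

2.569 bits/symbol

Repeatedly combine the two least-probable nodes; the expected code length is the sum of the merged weights.
merge 3/100 + 49/1000 → 79/1000
merge 79/1000 + 93/1000 → 43/250
merge 73/500 + 43/250 → 159/500
merge 39/200 + 53/250 → 407/1000
merge 11/40 + 159/500 → 593/1000
merge 407/1000 + 593/1000 → 1
L = 79/1000 + 43/250 + 159/500 + 407/1000 + 593/1000 + 1 = 2569/1000 = 2.569 bits/symbol.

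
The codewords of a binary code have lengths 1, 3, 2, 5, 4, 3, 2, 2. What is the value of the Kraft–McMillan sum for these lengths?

1.59375

With common denominator 2^5 = 32: Σ 2^(−ℓᵢ) = 16/32 + 4/32 + 8/32 + 1/32 + 2/32 + 4/32 + 8/32 + 8/32 = 51/32 = 1.59375.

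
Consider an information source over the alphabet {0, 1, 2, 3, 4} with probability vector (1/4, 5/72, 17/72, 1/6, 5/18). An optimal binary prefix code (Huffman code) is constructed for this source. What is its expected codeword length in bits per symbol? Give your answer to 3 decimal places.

Repeatedly combine the two least-probable nodes; the expected code length is the sum of the merged weights.
merge 5/72 + 1/6 → 17/72
merge 17/72 + 17/72 → 17/36
merge 1/4 + 5/18 → 19/36
merge 17/36 + 19/36 → 1
L = 17/72 + 17/36 + 19/36 + 1 = 161/72 ≈ 2.236 bits/symbol.

2.236 bits/symbol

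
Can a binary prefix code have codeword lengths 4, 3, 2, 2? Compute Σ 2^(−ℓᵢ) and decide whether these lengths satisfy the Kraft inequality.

With common denominator 2^4 = 16: Σ 2^(−ℓᵢ) = 1/16 + 2/16 + 4/16 + 4/16 = 11/16 = 0.6875.
Kraft's inequality requires Σ ≤ 1; here Σ = 0.6875 ≤ 1, so such a prefix code exists.

0.6875; yes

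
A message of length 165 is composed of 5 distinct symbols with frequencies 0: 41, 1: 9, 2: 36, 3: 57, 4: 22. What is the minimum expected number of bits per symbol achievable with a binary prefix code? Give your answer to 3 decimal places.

Probabilities are the counts divided by 165.
Repeatedly combine the two least-probable nodes; the expected code length is the sum of the merged weights.
merge 3/55 + 2/15 → 31/165
merge 31/165 + 12/55 → 67/165
merge 41/165 + 19/55 → 98/165
merge 67/165 + 98/165 → 1
L = 31/165 + 67/165 + 98/165 + 1 = 361/165 ≈ 2.188 bits/symbol.

2.188 bits/symbol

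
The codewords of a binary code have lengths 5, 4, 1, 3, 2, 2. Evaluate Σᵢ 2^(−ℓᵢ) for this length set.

With common denominator 2^5 = 32: Σ 2^(−ℓᵢ) = 1/32 + 2/32 + 16/32 + 4/32 + 8/32 + 8/32 = 39/32 = 1.21875.

1.21875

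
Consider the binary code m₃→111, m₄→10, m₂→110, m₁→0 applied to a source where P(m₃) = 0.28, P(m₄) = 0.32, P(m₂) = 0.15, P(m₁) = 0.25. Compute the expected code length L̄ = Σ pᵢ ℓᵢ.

L̄ = Σ pᵢ·ℓᵢ = 0.28·3 + 0.32·2 + 0.15·3 + 0.25·1 = 2.18 bits/symbol.

2.18 bits/symbol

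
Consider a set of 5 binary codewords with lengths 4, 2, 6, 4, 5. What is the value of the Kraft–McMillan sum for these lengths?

0.421875

With common denominator 2^6 = 64: Σ 2^(−ℓᵢ) = 4/64 + 16/64 + 1/64 + 4/64 + 2/64 = 27/64 = 0.421875.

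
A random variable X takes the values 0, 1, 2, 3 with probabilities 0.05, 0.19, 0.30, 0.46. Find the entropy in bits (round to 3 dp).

1.708 bits

H = −Σ pᵢ log₂ pᵢ.
−0.05·log₂(0.05) = 0.2161
−0.19·log₂(0.19) = 0.4552
−0.30·log₂(0.30) = 0.5211
−0.46·log₂(0.46) = 0.5153
Sum ≈ 1.7077 → 1.708 bits.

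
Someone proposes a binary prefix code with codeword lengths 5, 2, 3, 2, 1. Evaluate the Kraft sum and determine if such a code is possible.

With common denominator 2^5 = 32: Σ 2^(−ℓᵢ) = 1/32 + 8/32 + 4/32 + 8/32 + 16/32 = 37/32 = 1.15625.
Kraft's inequality requires Σ ≤ 1; here Σ = 1.15625 > 1, so no such prefix code exists.

1.15625; no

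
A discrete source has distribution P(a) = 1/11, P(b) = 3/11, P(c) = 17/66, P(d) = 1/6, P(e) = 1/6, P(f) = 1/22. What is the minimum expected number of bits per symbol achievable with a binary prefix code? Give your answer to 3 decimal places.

Repeatedly combine the two least-probable nodes; the expected code length is the sum of the merged weights.
merge 1/22 + 1/11 → 3/22
merge 3/22 + 1/6 → 10/33
merge 1/6 + 17/66 → 14/33
merge 3/11 + 10/33 → 19/33
merge 14/33 + 19/33 → 1
L = 3/22 + 10/33 + 14/33 + 19/33 + 1 = 161/66 ≈ 2.439 bits/symbol.

2.439 bits/symbol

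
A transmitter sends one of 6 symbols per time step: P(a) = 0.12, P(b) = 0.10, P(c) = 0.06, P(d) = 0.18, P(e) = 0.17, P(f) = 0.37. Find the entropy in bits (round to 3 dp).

2.353 bits

H = −Σ pᵢ log₂ pᵢ.
−0.12·log₂(0.12) = 0.3671
−0.10·log₂(0.10) = 0.3322
−0.06·log₂(0.06) = 0.2435
−0.18·log₂(0.18) = 0.4453
−0.17·log₂(0.17) = 0.4346
−0.37·log₂(0.37) = 0.5307
Sum ≈ 2.3534 → 2.353 bits.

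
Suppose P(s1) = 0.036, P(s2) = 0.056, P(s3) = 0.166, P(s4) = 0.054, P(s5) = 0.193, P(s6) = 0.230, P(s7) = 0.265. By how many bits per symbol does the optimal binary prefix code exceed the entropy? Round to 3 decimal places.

0.032 bits

Entropy H = −Σ p log₂ p ≈ 2.5164 bits.
Huffman merges: 9/250+27/500→9/100; 7/125+9/100→73/500; 73/500+83/500→39/125; 193/1000+23/100→423/1000; 53/200+39/125→577/1000; 423/1000+577/1000→1. L = 637/250 ≈ 2.5480.
L − H = 2.5480 − 2.5164 = 0.032 bits.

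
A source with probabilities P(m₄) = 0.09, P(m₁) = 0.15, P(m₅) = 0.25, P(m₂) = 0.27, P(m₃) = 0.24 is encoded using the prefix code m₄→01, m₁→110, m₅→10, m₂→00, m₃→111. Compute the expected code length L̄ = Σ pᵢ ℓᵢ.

2.39 bits/symbol

L̄ = Σ pᵢ·ℓᵢ = 0.09·2 + 0.15·3 + 0.25·2 + 0.27·2 + 0.24·3 = 2.39 bits/symbol.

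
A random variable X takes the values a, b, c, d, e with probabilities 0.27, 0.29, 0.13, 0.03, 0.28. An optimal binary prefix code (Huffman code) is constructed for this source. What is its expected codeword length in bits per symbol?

Repeatedly combine the two least-probable nodes; the expected code length is the sum of the merged weights.
merge 3/100 + 13/100 → 4/25
merge 4/25 + 27/100 → 43/100
merge 7/25 + 29/100 → 57/100
merge 43/100 + 57/100 → 1
L = 4/25 + 43/100 + 57/100 + 1 = 54/25 = 2.16 bits/symbol.

2.16 bits/symbol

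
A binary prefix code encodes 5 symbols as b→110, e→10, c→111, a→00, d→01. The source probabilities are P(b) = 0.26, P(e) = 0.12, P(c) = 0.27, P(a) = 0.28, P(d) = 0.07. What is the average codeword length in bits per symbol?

2.53 bits/symbol

L̄ = Σ pᵢ·ℓᵢ = 0.26·3 + 0.12·2 + 0.27·3 + 0.28·2 + 0.07·2 = 2.53 bits/symbol.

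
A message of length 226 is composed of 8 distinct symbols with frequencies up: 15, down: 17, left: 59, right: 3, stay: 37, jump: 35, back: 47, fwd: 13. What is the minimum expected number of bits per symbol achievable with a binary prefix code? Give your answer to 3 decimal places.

Probabilities are the counts divided by 226.
Repeatedly combine the two least-probable nodes; the expected code length is the sum of the merged weights.
merge 3/226 + 13/226 → 8/113
merge 15/226 + 8/113 → 31/226
merge 17/226 + 31/226 → 24/113
merge 35/226 + 37/226 → 36/113
merge 47/226 + 24/113 → 95/226
merge 59/226 + 36/113 → 131/226
merge 95/226 + 131/226 → 1
L = 8/113 + 31/226 + 24/113 + 36/113 + 95/226 + 131/226 + 1 = 619/226 ≈ 2.739 bits/symbol.

2.739 bits/symbol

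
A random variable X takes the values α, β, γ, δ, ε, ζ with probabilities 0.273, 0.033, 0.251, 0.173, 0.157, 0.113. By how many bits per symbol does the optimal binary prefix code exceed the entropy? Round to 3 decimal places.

Entropy H = −Σ p log₂ p ≈ 2.3870 bits.
Huffman merges: 33/1000+113/1000→73/500; 73/500+157/1000→303/1000; 173/1000+251/1000→53/125; 273/1000+303/1000→72/125; 53/125+72/125→1. L = 2449/1000 ≈ 2.4490.
L − H = 2.4490 − 2.3870 = 0.062 bits.

0.062 bits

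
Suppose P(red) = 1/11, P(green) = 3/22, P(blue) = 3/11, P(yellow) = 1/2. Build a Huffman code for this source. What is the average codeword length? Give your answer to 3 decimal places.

1.727 bits/symbol

Repeatedly combine the two least-probable nodes; the expected code length is the sum of the merged weights.
merge 1/11 + 3/22 → 5/22
merge 5/22 + 3/11 → 1/2
merge 1/2 + 1/2 → 1
L = 5/22 + 1/2 + 1 = 19/11 ≈ 1.727 bits/symbol.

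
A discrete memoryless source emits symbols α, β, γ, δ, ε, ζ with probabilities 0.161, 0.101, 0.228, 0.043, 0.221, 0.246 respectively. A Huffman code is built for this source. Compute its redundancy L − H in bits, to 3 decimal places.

Entropy H = −Σ p log₂ p ≈ 2.4188 bits.
Huffman merges: 43/1000+101/1000→18/125; 18/125+161/1000→61/200; 221/1000+57/250→449/1000; 123/500+61/200→551/1000; 449/1000+551/1000→1. L = 2449/1000 ≈ 2.4490.
L − H = 2.4490 − 2.4188 = 0.030 bits.

0.030 bits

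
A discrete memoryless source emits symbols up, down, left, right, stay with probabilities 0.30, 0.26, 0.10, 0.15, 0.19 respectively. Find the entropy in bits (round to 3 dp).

H = −Σ pᵢ log₂ pᵢ.
−0.30·log₂(0.30) = 0.5211
−0.26·log₂(0.26) = 0.5053
−0.10·log₂(0.10) = 0.3322
−0.15·log₂(0.15) = 0.4105
−0.19·log₂(0.19) = 0.4552
Sum ≈ 2.2243 → 2.224 bits.

2.224 bits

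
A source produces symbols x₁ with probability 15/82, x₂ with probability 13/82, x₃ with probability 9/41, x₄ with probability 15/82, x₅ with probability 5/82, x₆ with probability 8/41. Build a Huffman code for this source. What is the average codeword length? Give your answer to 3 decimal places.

2.585 bits/symbol

Repeatedly combine the two least-probable nodes; the expected code length is the sum of the merged weights.
merge 5/82 + 13/82 → 9/41
merge 15/82 + 15/82 → 15/41
merge 8/41 + 9/41 → 17/41
merge 9/41 + 15/41 → 24/41
merge 17/41 + 24/41 → 1
L = 9/41 + 15/41 + 17/41 + 24/41 + 1 = 106/41 ≈ 2.585 bits/symbol.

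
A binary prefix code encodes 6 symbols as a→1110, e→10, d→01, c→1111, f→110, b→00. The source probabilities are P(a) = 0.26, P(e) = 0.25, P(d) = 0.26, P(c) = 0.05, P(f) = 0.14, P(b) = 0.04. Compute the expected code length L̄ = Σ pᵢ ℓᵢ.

L̄ = Σ pᵢ·ℓᵢ = 0.26·4 + 0.25·2 + 0.26·2 + 0.05·4 + 0.14·3 + 0.04·2 = 2.76 bits/symbol.

2.76 bits/symbol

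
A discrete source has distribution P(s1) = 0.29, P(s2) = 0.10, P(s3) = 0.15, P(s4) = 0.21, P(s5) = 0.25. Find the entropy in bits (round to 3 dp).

2.233 bits

H = −Σ pᵢ log₂ pᵢ.
−0.29·log₂(0.29) = 0.5179
−0.10·log₂(0.10) = 0.3322
−0.15·log₂(0.15) = 0.4105
−0.21·log₂(0.21) = 0.4728
−0.25·log₂(0.25) = 0.5000
Sum ≈ 2.2335 → 2.233 bits.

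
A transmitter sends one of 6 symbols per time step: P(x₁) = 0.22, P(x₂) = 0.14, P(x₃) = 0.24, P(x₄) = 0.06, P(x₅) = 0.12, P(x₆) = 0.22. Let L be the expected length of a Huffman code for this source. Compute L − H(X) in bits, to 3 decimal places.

Entropy H = −Σ p log₂ p ≈ 2.4630 bits.
Huffman merges: 3/50+3/25→9/50; 7/50+9/50→8/25; 11/50+11/50→11/25; 6/25+8/25→14/25; 11/25+14/25→1. L = 5/2 ≈ 2.5000.
L − H = 2.5000 − 2.4630 = 0.037 bits.

0.037 bits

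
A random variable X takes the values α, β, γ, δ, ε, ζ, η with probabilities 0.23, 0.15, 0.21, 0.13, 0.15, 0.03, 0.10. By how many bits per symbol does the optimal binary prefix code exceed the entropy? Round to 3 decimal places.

Entropy H = −Σ p log₂ p ≈ 2.6482 bits.
Huffman merges: 3/100+1/10→13/100; 13/100+13/100→13/50; 3/20+3/20→3/10; 21/100+23/100→11/25; 13/50+3/10→14/25; 11/25+14/25→1. L = 269/100 ≈ 2.6900.
L − H = 2.6900 − 2.6482 = 0.042 bits.

0.042 bits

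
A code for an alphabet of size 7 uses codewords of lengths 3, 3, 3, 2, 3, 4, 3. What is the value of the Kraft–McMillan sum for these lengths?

With common denominator 2^4 = 16: Σ 2^(−ℓᵢ) = 2/16 + 2/16 + 2/16 + 4/16 + 2/16 + 1/16 + 2/16 = 15/16 = 0.9375.

0.9375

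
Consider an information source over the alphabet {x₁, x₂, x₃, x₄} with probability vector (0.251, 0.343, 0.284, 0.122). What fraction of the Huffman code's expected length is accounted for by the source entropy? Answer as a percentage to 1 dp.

95.8%

Entropy H = −Σ p log₂ p ≈ 1.9161 bits.
Huffman merges: 61/500+251/1000→373/1000; 71/250+343/1000→627/1000; 373/1000+627/1000→1. L = 2 ≈ 2.0000.
Efficiency = H/L = 1.9161/2.0000 = 95.8%.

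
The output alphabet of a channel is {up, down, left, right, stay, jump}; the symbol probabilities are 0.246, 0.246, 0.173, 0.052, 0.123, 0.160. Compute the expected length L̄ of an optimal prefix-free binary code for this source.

2.508 bits/symbol

Repeatedly combine the two least-probable nodes; the expected code length is the sum of the merged weights.
merge 13/250 + 123/1000 → 7/40
merge 4/25 + 173/1000 → 333/1000
merge 7/40 + 123/500 → 421/1000
merge 123/500 + 333/1000 → 579/1000
merge 421/1000 + 579/1000 → 1
L = 7/40 + 333/1000 + 421/1000 + 579/1000 + 1 = 627/250 = 2.508 bits/symbol.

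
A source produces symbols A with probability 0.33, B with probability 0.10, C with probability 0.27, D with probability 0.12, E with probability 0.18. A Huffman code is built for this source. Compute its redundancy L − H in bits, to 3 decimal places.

Entropy H = −Σ p log₂ p ≈ 2.1824 bits.
Huffman merges: 1/10+3/25→11/50; 9/50+11/50→2/5; 27/100+33/100→3/5; 2/5+3/5→1. L = 111/50 ≈ 2.2200.
L − H = 2.2200 − 2.1824 = 0.038 bits.

0.038 bits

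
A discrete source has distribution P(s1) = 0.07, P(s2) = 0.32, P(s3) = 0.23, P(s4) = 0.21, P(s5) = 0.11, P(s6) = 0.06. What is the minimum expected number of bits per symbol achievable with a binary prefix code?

2.37 bits/symbol

Repeatedly combine the two least-probable nodes; the expected code length is the sum of the merged weights.
merge 3/50 + 7/100 → 13/100
merge 11/100 + 13/100 → 6/25
merge 21/100 + 23/100 → 11/25
merge 6/25 + 8/25 → 14/25
merge 11/25 + 14/25 → 1
L = 13/100 + 6/25 + 11/25 + 14/25 + 1 = 237/100 = 2.37 bits/symbol.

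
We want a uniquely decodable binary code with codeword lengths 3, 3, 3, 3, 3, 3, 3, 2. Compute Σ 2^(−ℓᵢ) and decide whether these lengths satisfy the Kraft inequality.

1.125; no

With common denominator 2^3 = 8: Σ 2^(−ℓᵢ) = 1/8 + 1/8 + 1/8 + 1/8 + 1/8 + 1/8 + 1/8 + 2/8 = 9/8 = 1.125.
Kraft's inequality requires Σ ≤ 1; here Σ = 1.125 > 1, so no such prefix code exists.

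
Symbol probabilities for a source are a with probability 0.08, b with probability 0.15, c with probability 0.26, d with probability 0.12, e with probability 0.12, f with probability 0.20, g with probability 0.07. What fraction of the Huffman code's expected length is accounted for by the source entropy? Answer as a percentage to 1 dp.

99.4%

Entropy H = −Σ p log₂ p ≈ 2.6744 bits.
Huffman merges: 7/100+2/25→3/20; 3/25+3/25→6/25; 3/20+3/20→3/10; 1/5+6/25→11/25; 13/50+3/10→14/25; 11/25+14/25→1. L = 269/100 ≈ 2.6900.
Efficiency = H/L = 2.6744/2.6900 = 99.4%.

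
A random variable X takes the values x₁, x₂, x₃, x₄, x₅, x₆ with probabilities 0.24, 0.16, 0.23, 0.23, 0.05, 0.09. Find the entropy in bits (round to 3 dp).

H = −Σ pᵢ log₂ pᵢ.
−0.24·log₂(0.24) = 0.4941
−0.16·log₂(0.16) = 0.4230
−0.23·log₂(0.23) = 0.4877
−0.23·log₂(0.23) = 0.4877
−0.05·log₂(0.05) = 0.2161
−0.09·log₂(0.09) = 0.3127
Sum ≈ 2.4212 → 2.421 bits.

2.421 bits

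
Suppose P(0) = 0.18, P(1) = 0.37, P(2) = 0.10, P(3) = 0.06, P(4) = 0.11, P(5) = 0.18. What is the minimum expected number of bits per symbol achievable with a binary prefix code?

Repeatedly combine the two least-probable nodes; the expected code length is the sum of the merged weights.
merge 3/50 + 1/10 → 4/25
merge 11/100 + 4/25 → 27/100
merge 9/50 + 9/50 → 9/25
merge 27/100 + 9/25 → 63/100
merge 37/100 + 63/100 → 1
L = 4/25 + 27/100 + 9/25 + 63/100 + 1 = 121/50 = 2.42 bits/symbol.

2.42 bits/symbol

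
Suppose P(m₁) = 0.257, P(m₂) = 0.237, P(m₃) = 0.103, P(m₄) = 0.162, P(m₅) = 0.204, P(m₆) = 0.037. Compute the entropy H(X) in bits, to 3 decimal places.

H = −Σ pᵢ log₂ pᵢ.
−0.257·log₂(0.257) = 0.5038
−0.237·log₂(0.237) = 0.4923
−0.103·log₂(0.103) = 0.3378
−0.162·log₂(0.162) = 0.4254
−0.204·log₂(0.204) = 0.4678
−0.037·log₂(0.037) = 0.1760
Sum ≈ 2.4030 → 2.403 bits.

2.403 bits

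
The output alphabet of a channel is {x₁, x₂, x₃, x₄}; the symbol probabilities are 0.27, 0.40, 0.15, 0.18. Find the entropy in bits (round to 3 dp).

H = −Σ pᵢ log₂ pᵢ.
−0.27·log₂(0.27) = 0.5100
−0.40·log₂(0.40) = 0.5288
−0.15·log₂(0.15) = 0.4105
−0.18·log₂(0.18) = 0.4453
Sum ≈ 1.8946 → 1.895 bits.

1.895 bits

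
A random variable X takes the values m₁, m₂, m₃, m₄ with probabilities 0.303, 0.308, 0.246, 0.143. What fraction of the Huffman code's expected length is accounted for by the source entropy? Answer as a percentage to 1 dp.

97.2%

Entropy H = −Σ p log₂ p ≈ 1.9442 bits.
Huffman merges: 143/1000+123/500→389/1000; 303/1000+77/250→611/1000; 389/1000+611/1000→1. L = 2 ≈ 2.0000.
Efficiency = H/L = 1.9442/2.0000 = 97.2%.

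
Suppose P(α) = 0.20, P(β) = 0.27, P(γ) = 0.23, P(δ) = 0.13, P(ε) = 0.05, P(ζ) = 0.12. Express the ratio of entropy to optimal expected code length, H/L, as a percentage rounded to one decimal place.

Entropy H = −Σ p log₂ p ≈ 2.4279 bits.
Huffman merges: 1/20+3/25→17/100; 13/100+17/100→3/10; 1/5+23/100→43/100; 27/100+3/10→57/100; 43/100+57/100→1. L = 247/100 ≈ 2.4700.
Efficiency = H/L = 2.4279/2.4700 = 98.3%.

98.3%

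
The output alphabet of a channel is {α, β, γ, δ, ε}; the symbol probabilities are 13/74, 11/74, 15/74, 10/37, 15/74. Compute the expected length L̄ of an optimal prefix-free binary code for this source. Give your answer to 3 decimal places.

2.324 bits/symbol

Repeatedly combine the two least-probable nodes; the expected code length is the sum of the merged weights.
merge 11/74 + 13/74 → 12/37
merge 15/74 + 15/74 → 15/37
merge 10/37 + 12/37 → 22/37
merge 15/37 + 22/37 → 1
L = 12/37 + 15/37 + 22/37 + 1 = 86/37 ≈ 2.324 bits/symbol.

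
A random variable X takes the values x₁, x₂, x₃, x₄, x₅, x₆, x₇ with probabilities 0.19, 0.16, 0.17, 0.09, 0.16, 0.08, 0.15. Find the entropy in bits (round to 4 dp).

2.7506 bits

H = −Σ pᵢ log₂ pᵢ.
−0.19·log₂(0.19) = 0.4552
−0.16·log₂(0.16) = 0.4230
−0.17·log₂(0.17) = 0.4346
−0.09·log₂(0.09) = 0.3127
−0.16·log₂(0.16) = 0.4230
−0.08·log₂(0.08) = 0.2915
−0.15·log₂(0.15) = 0.4105
Sum ≈ 2.7506 → 2.7506 bits.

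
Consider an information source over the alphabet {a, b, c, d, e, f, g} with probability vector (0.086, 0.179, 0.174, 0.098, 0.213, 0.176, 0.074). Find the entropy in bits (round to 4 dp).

H = −Σ pᵢ log₂ pᵢ.
−0.086·log₂(0.086) = 0.3044
−0.179·log₂(0.179) = 0.4443
−0.174·log₂(0.174) = 0.4390
−0.098·log₂(0.098) = 0.3284
−0.213·log₂(0.213) = 0.4752
−0.176·log₂(0.176) = 0.4411
−0.074·log₂(0.074) = 0.2780
Sum ≈ 2.7104 → 2.7104 bits.

2.7104 bits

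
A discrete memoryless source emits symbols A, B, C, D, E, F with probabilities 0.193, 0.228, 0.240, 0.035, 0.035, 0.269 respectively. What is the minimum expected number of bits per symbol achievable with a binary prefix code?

Repeatedly combine the two least-probable nodes; the expected code length is the sum of the merged weights.
merge 7/200 + 7/200 → 7/100
merge 7/100 + 193/1000 → 263/1000
merge 57/250 + 6/25 → 117/250
merge 263/1000 + 269/1000 → 133/250
merge 117/250 + 133/250 → 1
L = 7/100 + 263/1000 + 117/250 + 133/250 + 1 = 2333/1000 = 2.333 bits/symbol.

2.333 bits/symbol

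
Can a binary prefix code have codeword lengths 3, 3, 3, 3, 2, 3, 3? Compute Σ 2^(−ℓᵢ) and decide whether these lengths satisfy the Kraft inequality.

With common denominator 2^3 = 8: Σ 2^(−ℓᵢ) = 1/8 + 1/8 + 1/8 + 1/8 + 2/8 + 1/8 + 1/8 = 8/8 = 1.
Kraft's inequality requires Σ ≤ 1; here Σ = 1 ≤ 1, so such a prefix code exists.

1; yes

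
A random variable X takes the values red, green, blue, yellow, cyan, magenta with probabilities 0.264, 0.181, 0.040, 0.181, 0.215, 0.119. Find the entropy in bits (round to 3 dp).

H = −Σ pᵢ log₂ pᵢ.
−0.264·log₂(0.264) = 0.5072
−0.181·log₂(0.181) = 0.4463
−0.040·log₂(0.040) = 0.1858
−0.181·log₂(0.181) = 0.4463
−0.215·log₂(0.215) = 0.4768
−0.119·log₂(0.119) = 0.3654
Sum ≈ 2.4279 → 2.428 bits.

2.428 bits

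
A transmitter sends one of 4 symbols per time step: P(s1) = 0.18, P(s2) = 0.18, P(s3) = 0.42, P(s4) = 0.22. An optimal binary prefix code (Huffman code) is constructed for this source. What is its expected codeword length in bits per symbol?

1.94 bits/symbol

Repeatedly combine the two least-probable nodes; the expected code length is the sum of the merged weights.
merge 9/50 + 9/50 → 9/25
merge 11/50 + 9/25 → 29/50
merge 21/50 + 29/50 → 1
L = 9/25 + 29/50 + 1 = 97/50 = 1.94 bits/symbol.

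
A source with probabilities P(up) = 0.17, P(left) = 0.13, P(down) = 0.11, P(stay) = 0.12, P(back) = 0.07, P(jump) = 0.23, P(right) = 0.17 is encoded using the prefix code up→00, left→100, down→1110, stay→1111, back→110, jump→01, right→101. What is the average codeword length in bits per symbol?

L̄ = Σ pᵢ·ℓᵢ = 0.17·2 + 0.13·3 + 0.11·4 + 0.12·4 + 0.07·3 + 0.23·2 + 0.17·3 = 2.83 bits/symbol.

2.83 bits/symbol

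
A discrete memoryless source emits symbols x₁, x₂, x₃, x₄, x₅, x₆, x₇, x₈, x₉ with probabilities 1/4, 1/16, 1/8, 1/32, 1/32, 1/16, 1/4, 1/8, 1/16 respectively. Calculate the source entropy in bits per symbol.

2.8125 bits

Each probability is a power of 1/2, so log₂(1/p) is an integer.
H = Σ p·log₂(1/p) = 1/4·2 + 1/16·4 + 1/8·3 + 1/32·5 + 1/32·5 + 1/16·4 + 1/4·2 + 1/8·3 + 1/16·4 = 2.8125 bits.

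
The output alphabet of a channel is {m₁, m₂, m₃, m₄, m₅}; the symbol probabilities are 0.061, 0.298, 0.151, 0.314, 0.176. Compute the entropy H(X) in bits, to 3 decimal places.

2.144 bits

H = −Σ pᵢ log₂ pᵢ.
−0.061·log₂(0.061) = 0.2461
−0.298·log₂(0.298) = 0.5205
−0.151·log₂(0.151) = 0.4118
−0.314·log₂(0.314) = 0.5247
−0.176·log₂(0.176) = 0.4411
Sum ≈ 2.1443 → 2.144 bits.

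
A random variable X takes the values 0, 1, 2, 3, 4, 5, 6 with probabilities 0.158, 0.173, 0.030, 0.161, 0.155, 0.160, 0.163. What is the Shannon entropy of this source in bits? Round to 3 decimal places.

2.701 bits

H = −Σ pᵢ log₂ pᵢ.
−0.158·log₂(0.158) = 0.4206
−0.173·log₂(0.173) = 0.4379
−0.030·log₂(0.030) = 0.1518
−0.161·log₂(0.161) = 0.4242
−0.155·log₂(0.155) = 0.4169
−0.160·log₂(0.160) = 0.4230
−0.163·log₂(0.163) = 0.4266
Sum ≈ 2.7010 → 2.701 bits.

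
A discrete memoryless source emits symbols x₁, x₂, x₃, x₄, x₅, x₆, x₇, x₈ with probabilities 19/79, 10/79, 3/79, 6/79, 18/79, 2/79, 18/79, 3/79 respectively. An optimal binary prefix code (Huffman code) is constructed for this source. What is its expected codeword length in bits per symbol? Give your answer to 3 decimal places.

2.646 bits/symbol

Repeatedly combine the two least-probable nodes; the expected code length is the sum of the merged weights.
merge 2/79 + 3/79 → 5/79
merge 3/79 + 5/79 → 8/79
merge 6/79 + 8/79 → 14/79
merge 10/79 + 14/79 → 24/79
merge 18/79 + 18/79 → 36/79
merge 19/79 + 24/79 → 43/79
merge 36/79 + 43/79 → 1
L = 5/79 + 8/79 + 14/79 + 24/79 + 36/79 + 43/79 + 1 = 209/79 ≈ 2.646 bits/symbol.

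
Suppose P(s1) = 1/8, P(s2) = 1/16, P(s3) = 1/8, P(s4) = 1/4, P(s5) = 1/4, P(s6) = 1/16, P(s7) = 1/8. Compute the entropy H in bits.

Each probability is a power of 1/2, so log₂(1/p) is an integer.
H = Σ p·log₂(1/p) = 1/8·3 + 1/16·4 + 1/8·3 + 1/4·2 + 1/4·2 + 1/16·4 + 1/8·3 = 2.625 bits.

2.625 bits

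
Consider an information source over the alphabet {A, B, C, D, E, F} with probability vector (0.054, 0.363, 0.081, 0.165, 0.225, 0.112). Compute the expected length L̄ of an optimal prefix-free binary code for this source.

Repeatedly combine the two least-probable nodes; the expected code length is the sum of the merged weights.
merge 27/500 + 81/1000 → 27/200
merge 14/125 + 27/200 → 247/1000
merge 33/200 + 9/40 → 39/100
merge 247/1000 + 363/1000 → 61/100
merge 39/100 + 61/100 → 1
L = 27/200 + 247/1000 + 39/100 + 61/100 + 1 = 1191/500 = 2.382 bits/symbol.

2.382 bits/symbol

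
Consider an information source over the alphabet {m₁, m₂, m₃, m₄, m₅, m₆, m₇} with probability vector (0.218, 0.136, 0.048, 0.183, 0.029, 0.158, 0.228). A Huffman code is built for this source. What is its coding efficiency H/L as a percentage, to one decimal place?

Entropy H = −Σ p log₂ p ≈ 2.5842 bits.
Huffman merges: 29/1000+6/125→77/1000; 77/1000+17/125→213/1000; 79/500+183/1000→341/1000; 213/1000+109/500→431/1000; 57/250+341/1000→569/1000; 431/1000+569/1000→1. L = 2631/1000 ≈ 2.6310.
Efficiency = H/L = 2.5842/2.6310 = 98.2%.

98.2%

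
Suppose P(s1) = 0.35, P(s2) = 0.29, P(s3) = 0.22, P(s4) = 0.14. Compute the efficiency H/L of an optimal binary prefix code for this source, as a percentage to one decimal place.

96.3%

Entropy H = −Σ p log₂ p ≈ 1.9257 bits.
Huffman merges: 7/50+11/50→9/25; 29/100+7/20→16/25; 9/25+16/25→1. L = 2 ≈ 2.0000.
Efficiency = H/L = 1.9257/2.0000 = 96.3%.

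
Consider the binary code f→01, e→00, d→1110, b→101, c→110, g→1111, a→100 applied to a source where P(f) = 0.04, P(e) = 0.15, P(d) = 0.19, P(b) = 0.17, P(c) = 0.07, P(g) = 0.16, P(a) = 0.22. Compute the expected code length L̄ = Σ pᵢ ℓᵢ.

3.16 bits/symbol

L̄ = Σ pᵢ·ℓᵢ = 0.04·2 + 0.15·2 + 0.19·4 + 0.17·3 + 0.07·3 + 0.16·4 + 0.22·3 = 3.16 bits/symbol.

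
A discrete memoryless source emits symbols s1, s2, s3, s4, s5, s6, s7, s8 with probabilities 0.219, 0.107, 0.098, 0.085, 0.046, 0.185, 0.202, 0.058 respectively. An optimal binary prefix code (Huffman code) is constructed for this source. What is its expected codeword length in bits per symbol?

Repeatedly combine the two least-probable nodes; the expected code length is the sum of the merged weights.
merge 23/500 + 29/500 → 13/125
merge 17/200 + 49/500 → 183/1000
merge 13/125 + 107/1000 → 211/1000
merge 183/1000 + 37/200 → 46/125
merge 101/500 + 211/1000 → 413/1000
merge 219/1000 + 46/125 → 587/1000
merge 413/1000 + 587/1000 → 1
L = 13/125 + 183/1000 + 211/1000 + 46/125 + 413/1000 + 587/1000 + 1 = 1433/500 = 2.866 bits/symbol.

2.866 bits/symbol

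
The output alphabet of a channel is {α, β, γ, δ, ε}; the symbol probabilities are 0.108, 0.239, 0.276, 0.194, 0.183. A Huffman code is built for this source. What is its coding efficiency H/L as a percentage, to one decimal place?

98.7%

Entropy H = −Σ p log₂ p ≈ 2.2602 bits.
Huffman merges: 27/250+183/1000→291/1000; 97/500+239/1000→433/1000; 69/250+291/1000→567/1000; 433/1000+567/1000→1. L = 2291/1000 ≈ 2.2910.
Efficiency = H/L = 2.2602/2.2910 = 98.7%.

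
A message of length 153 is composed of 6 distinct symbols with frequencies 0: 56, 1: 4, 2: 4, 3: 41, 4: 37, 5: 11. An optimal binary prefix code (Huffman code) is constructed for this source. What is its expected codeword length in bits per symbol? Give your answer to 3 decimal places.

2.176 bits/symbol

Probabilities are the counts divided by 153.
Repeatedly combine the two least-probable nodes; the expected code length is the sum of the merged weights.
merge 4/153 + 4/153 → 8/153
merge 8/153 + 11/153 → 19/153
merge 19/153 + 37/153 → 56/153
merge 41/153 + 56/153 → 97/153
merge 56/153 + 97/153 → 1
L = 8/153 + 19/153 + 56/153 + 97/153 + 1 = 37/17 ≈ 2.176 bits/symbol.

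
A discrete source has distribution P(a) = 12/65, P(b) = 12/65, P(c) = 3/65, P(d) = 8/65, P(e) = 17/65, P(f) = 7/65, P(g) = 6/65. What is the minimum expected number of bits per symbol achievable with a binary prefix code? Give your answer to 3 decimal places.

Repeatedly combine the two least-probable nodes; the expected code length is the sum of the merged weights.
merge 3/65 + 6/65 → 9/65
merge 7/65 + 8/65 → 3/13
merge 9/65 + 12/65 → 21/65
merge 12/65 + 3/13 → 27/65
merge 17/65 + 21/65 → 38/65
merge 27/65 + 38/65 → 1
L = 9/65 + 3/13 + 21/65 + 27/65 + 38/65 + 1 = 35/13 ≈ 2.692 bits/symbol.

2.692 bits/symbol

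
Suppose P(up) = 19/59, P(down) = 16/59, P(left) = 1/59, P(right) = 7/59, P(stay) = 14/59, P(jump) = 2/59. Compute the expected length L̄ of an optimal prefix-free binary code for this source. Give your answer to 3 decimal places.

Repeatedly combine the two least-probable nodes; the expected code length is the sum of the merged weights.
merge 1/59 + 2/59 → 3/59
merge 3/59 + 7/59 → 10/59
merge 10/59 + 14/59 → 24/59
merge 16/59 + 19/59 → 35/59
merge 24/59 + 35/59 → 1
L = 3/59 + 10/59 + 24/59 + 35/59 + 1 = 131/59 ≈ 2.220 bits/symbol.

2.220 bits/symbol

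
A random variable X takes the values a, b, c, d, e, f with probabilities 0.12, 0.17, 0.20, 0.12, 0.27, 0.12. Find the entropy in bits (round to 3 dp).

H = −Σ pᵢ log₂ pᵢ.
−0.12·log₂(0.12) = 0.3671
−0.17·log₂(0.17) = 0.4346
−0.20·log₂(0.20) = 0.4644
−0.12·log₂(0.12) = 0.3671
−0.27·log₂(0.27) = 0.5100
−0.12·log₂(0.12) = 0.3671
Sum ≈ 2.5102 → 2.510 bits.

2.510 bits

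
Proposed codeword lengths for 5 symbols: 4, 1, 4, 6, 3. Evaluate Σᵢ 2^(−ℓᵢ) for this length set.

0.765625

With common denominator 2^6 = 64: Σ 2^(−ℓᵢ) = 4/64 + 32/64 + 4/64 + 1/64 + 8/64 = 49/64 = 0.765625.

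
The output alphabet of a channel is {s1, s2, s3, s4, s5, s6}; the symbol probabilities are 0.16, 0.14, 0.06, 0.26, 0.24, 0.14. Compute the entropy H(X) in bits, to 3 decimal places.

H = −Σ pᵢ log₂ pᵢ.
−0.16·log₂(0.16) = 0.4230
−0.14·log₂(0.14) = 0.3971
−0.06·log₂(0.06) = 0.2435
−0.26·log₂(0.26) = 0.5053
−0.24·log₂(0.24) = 0.4941
−0.14·log₂(0.14) = 0.3971
Sum ≈ 2.4602 → 2.460 bits.

2.460 bits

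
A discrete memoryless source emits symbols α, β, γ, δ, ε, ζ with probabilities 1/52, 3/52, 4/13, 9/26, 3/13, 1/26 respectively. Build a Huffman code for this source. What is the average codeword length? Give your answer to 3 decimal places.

Repeatedly combine the two least-probable nodes; the expected code length is the sum of the merged weights.
merge 1/52 + 1/26 → 3/52
merge 3/52 + 3/52 → 3/26
merge 3/26 + 3/13 → 9/26
merge 4/13 + 9/26 → 17/26
merge 9/26 + 17/26 → 1
L = 3/52 + 3/26 + 9/26 + 17/26 + 1 = 113/52 ≈ 2.173 bits/symbol.

2.173 bits/symbol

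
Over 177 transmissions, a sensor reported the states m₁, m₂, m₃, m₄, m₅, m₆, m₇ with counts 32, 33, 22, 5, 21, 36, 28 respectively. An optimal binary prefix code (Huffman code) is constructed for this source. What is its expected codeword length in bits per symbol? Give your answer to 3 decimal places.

2.757 bits/symbol

Probabilities are the counts divided by 177.
Repeatedly combine the two least-probable nodes; the expected code length is the sum of the merged weights.
merge 5/177 + 7/59 → 26/177
merge 22/177 + 26/177 → 16/59
merge 28/177 + 32/177 → 20/59
merge 11/59 + 12/59 → 23/59
merge 16/59 + 20/59 → 36/59
merge 23/59 + 36/59 → 1
L = 26/177 + 16/59 + 20/59 + 23/59 + 36/59 + 1 = 488/177 ≈ 2.757 bits/symbol.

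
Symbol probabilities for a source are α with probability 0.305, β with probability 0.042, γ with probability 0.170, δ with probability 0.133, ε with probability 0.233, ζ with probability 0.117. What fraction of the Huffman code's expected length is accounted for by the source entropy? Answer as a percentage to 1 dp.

97.4%

Entropy H = −Σ p log₂ p ≈ 2.3881 bits.
Huffman merges: 21/500+117/1000→159/1000; 133/1000+159/1000→73/250; 17/100+233/1000→403/1000; 73/250+61/200→597/1000; 403/1000+597/1000→1. L = 2451/1000 ≈ 2.4510.
Efficiency = H/L = 2.3881/2.4510 = 97.4%.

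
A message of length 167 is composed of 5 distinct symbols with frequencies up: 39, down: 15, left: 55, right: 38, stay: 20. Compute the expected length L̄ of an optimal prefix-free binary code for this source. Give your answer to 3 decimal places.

2.210 bits/symbol

Probabilities are the counts divided by 167.
Repeatedly combine the two least-probable nodes; the expected code length is the sum of the merged weights.
merge 15/167 + 20/167 → 35/167
merge 35/167 + 38/167 → 73/167
merge 39/167 + 55/167 → 94/167
merge 73/167 + 94/167 → 1
L = 35/167 + 73/167 + 94/167 + 1 = 369/167 ≈ 2.210 bits/symbol.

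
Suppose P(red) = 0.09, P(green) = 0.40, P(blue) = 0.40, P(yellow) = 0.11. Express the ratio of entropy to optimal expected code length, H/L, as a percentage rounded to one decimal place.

95.6%

Entropy H = −Σ p log₂ p ≈ 1.7205 bits.
Huffman merges: 9/100+11/100→1/5; 1/5+2/5→3/5; 2/5+3/5→1. L = 9/5 ≈ 1.8000.
Efficiency = H/L = 1.7205/1.8000 = 95.6%.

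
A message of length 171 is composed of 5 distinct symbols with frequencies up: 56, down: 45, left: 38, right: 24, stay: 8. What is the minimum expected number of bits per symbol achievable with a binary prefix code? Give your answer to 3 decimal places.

Probabilities are the counts divided by 171.
Repeatedly combine the two least-probable nodes; the expected code length is the sum of the merged weights.
merge 8/171 + 8/57 → 32/171
merge 32/171 + 2/9 → 70/171
merge 5/19 + 56/171 → 101/171
merge 70/171 + 101/171 → 1
L = 32/171 + 70/171 + 101/171 + 1 = 374/171 ≈ 2.187 bits/symbol.

2.187 bits/symbol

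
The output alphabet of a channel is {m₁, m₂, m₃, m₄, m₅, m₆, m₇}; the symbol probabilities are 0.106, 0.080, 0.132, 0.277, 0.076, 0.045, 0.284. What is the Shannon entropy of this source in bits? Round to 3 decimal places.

2.533 bits

H = −Σ pᵢ log₂ pᵢ.
−0.106·log₂(0.106) = 0.3432
−0.080·log₂(0.080) = 0.2915
−0.132·log₂(0.132) = 0.3856
−0.277·log₂(0.277) = 0.5130
−0.076·log₂(0.076) = 0.2826
−0.045·log₂(0.045) = 0.2013
−0.284·log₂(0.284) = 0.5158
Sum ≈ 2.5330 → 2.533 bits.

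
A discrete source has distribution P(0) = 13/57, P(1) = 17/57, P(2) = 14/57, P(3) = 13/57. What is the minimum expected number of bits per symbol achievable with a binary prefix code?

2 bits/symbol

Repeatedly combine the two least-probable nodes; the expected code length is the sum of the merged weights.
merge 13/57 + 13/57 → 26/57
merge 14/57 + 17/57 → 31/57
merge 26/57 + 31/57 → 1
L = 26/57 + 31/57 + 1 = 2 bits/symbol.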